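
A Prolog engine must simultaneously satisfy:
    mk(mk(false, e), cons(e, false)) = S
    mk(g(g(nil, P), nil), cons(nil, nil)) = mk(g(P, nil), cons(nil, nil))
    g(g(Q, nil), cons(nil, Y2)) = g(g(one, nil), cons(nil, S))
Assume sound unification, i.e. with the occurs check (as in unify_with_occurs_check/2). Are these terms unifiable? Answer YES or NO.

NO

Bind S := mk(mk(false, e), cons(e, false)); substituting into the one remaining equation that mentions S gives: g(g(Q, nil), cons(nil, Y2)) = g(g(one, nil), cons(nil, mk(mk(false, e), cons(e, false)))).
Decompose mk/2: g(g(nil, P), nil) = g(P, nil),  cons(nil, nil) = cons(nil, nil).
Decompose g/2: g(nil, P) = P,  nil = nil.
Occurs check fails: P occurs in g(nil, P); the equation P = g(nil, P) has no finite solution.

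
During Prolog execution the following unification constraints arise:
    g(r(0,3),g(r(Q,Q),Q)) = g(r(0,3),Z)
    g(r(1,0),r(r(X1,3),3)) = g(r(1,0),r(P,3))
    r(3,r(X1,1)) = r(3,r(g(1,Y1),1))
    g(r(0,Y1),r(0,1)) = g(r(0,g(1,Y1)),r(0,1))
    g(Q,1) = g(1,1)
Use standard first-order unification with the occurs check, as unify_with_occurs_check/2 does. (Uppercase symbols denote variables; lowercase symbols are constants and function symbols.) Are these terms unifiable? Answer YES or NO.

NO

Decompose g/2: r(0,3) = r(0,3),  g(r(Q,Q),Q) = Z.
Delete trivial equation r(0,3) = r(0,3).
Bind Z := g(r(Q,Q),Q); no other remaining equation mentions Z.
Decompose g/2: r(1,0) = r(1,0),  r(r(X1,3),3) = r(P,3).
Delete trivial equation r(1,0) = r(1,0).
Decompose r/2: r(X1,3) = P,  3 = 3.
Bind P := r(X1,3); no other remaining equation mentions P.
Delete trivial equation 3 = 3.
Decompose r/2: 3 = 3,  r(X1,1) = r(g(1,Y1),1).
Delete trivial equation 3 = 3.
Decompose r/2: X1 = g(1,Y1),  1 = 1.
Bind X1 := g(1,Y1); no other remaining equation mentions X1. Substituting into the earlier binding gives P := r(g(1,Y1),3).
Delete trivial equation 1 = 1.
Decompose g/2: r(0,Y1) = r(0,g(1,Y1)),  r(0,1) = r(0,1).
Decompose r/2: 0 = 0,  Y1 = g(1,Y1).
Delete trivial equation 0 = 0.
Occurs check fails: Y1 occurs in g(1,Y1); the equation Y1 = g(1,Y1) has no finite solution.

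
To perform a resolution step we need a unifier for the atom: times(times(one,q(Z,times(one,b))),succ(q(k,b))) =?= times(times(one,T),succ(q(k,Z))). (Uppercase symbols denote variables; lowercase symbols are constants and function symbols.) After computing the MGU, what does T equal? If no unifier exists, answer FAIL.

q(b,times(one,b))

Decompose times/2: times(one,q(Z,times(one,b))) =?= times(one,T),  succ(q(k,b)) =?= succ(q(k,Z)).
Decompose times/2: one =?= one,  q(Z,times(one,b)) =?= T.
Delete trivial equation one =?= one.
Bind T := q(Z,times(one,b)); no other remaining equation mentions T.
Decompose succ/1: q(k,b) =?= q(k,Z).
Decompose q/2: k =?= k,  b =?= Z.
Delete trivial equation k =?= k.
Bind Z := b. Substituting into the earlier binding gives T := q(b,times(one,b)).
MGU = { T -> q(b,times(one,b)), Z -> b }, so T -> q(b,times(one,b)).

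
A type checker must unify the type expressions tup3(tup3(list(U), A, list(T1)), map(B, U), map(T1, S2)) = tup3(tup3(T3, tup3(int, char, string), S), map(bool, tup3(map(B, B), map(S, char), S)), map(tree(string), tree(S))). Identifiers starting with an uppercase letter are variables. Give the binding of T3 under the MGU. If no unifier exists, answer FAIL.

list(tup3(map(bool, bool), map(list(tree(string)), char), list(tree(string))))

Decompose tup3/3: tup3(list(U), A, list(T1)) = tup3(T3, tup3(int, char, string), S),  map(B, U) = map(bool, tup3(map(B, B), map(S, char), S)),  map(T1, S2) = map(tree(string), tree(S)).
Decompose tup3/3: list(U) = T3,  A = tup3(int, char, string),  list(T1) = S.
Bind T3 := list(U); no other remaining equation mentions T3.
Bind A := tup3(int, char, string); no other remaining equation mentions A.
Bind S := list(T1); substituting into the remaining equations gives: map(B, U) = map(bool, tup3(map(B, B), map(list(T1), char), list(T1))),  map(T1, S2) = map(tree(string), tree(list(T1))).
Decompose map/2: B = bool,  U = tup3(map(B, B), map(list(T1), char), list(T1)).
Bind B := bool; substituting into the one remaining equation that mentions B gives: U = tup3(map(bool, bool), map(list(T1), char), list(T1)).
Bind U := tup3(map(bool, bool), map(list(T1), char), list(T1)); no other remaining equation mentions U. Substituting into the earlier binding gives T3 := list(tup3(map(bool, bool), map(list(T1), char), list(T1))).
Decompose map/2: T1 = tree(string),  S2 = tree(list(T1)).
Bind T1 := tree(string); substituting into the remaining equation gives: S2 = tree(list(tree(string))). Substituting into the earlier bindings gives T3 := list(tup3(map(bool, bool), map(list(tree(string)), char), list(tree(string)))), S := list(tree(string)), U := tup3(map(bool, bool), map(list(tree(string)), char), list(tree(string))).
Bind S2 := tree(list(tree(string))).
MGU = { T3 := list(tup3(map(bool, bool), map(list(tree(string)), char), list(tree(string)))), A := tup3(int, char, string), S := list(tree(string)), B := bool, U := tup3(map(bool, bool), map(list(tree(string)), char), list(tree(string))), T1 := tree(string), S2 := tree(list(tree(string))) }, so T3 := list(tup3(map(bool, bool), map(list(tree(string)), char), list(tree(string)))).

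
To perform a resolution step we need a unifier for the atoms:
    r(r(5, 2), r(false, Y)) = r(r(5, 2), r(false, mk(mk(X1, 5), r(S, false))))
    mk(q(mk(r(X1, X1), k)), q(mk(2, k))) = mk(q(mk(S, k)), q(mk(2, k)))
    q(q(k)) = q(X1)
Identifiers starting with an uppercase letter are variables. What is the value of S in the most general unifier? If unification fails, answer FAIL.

r(q(k), q(k))

Decompose r/2: r(5, 2) = r(5, 2),  r(false, Y) = r(false, mk(mk(X1, 5), r(S, false))).
Delete trivial equation r(5, 2) = r(5, 2).
Decompose r/2: false = false,  Y = mk(mk(X1, 5), r(S, false)).
Delete trivial equation false = false.
Bind Y := mk(mk(X1, 5), r(S, false)); no other remaining equation mentions Y.
Decompose mk/2: q(mk(r(X1, X1), k)) = q(mk(S, k)),  q(mk(2, k)) = q(mk(2, k)).
Decompose q/1: mk(r(X1, X1), k) = mk(S, k).
Decompose mk/2: r(X1, X1) = S,  k = k.
Bind S := r(X1, X1); no other remaining equation mentions S. Substituting into the earlier binding gives Y := mk(mk(X1, 5), r(r(X1, X1), false)).
Delete trivial equation k = k.
Delete trivial equation q(mk(2, k)) = q(mk(2, k)).
Decompose q/1: q(k) = X1.
Bind X1 := q(k). Substituting into the earlier bindings gives Y := mk(mk(q(k), 5), r(r(q(k), q(k)), false)), S := r(q(k), q(k)).
MGU = { Y := mk(mk(q(k), 5), r(r(q(k), q(k)), false)), S := r(q(k), q(k)), X1 := q(k) }, so S := r(q(k), q(k)).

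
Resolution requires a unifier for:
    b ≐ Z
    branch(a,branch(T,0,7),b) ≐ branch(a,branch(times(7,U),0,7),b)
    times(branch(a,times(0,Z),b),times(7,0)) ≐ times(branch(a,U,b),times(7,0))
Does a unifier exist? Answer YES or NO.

Bind Z := b; substituting into the one remaining equation that mentions Z gives: times(branch(a,times(0,b),b),times(7,0)) ≐ times(branch(a,U,b),times(7,0)).
Decompose branch/3: a ≐ a,  branch(T,0,7) ≐ branch(times(7,U),0,7),  b ≐ b.
Delete trivial equation a ≐ a.
Decompose branch/3: T ≐ times(7,U),  0 ≐ 0,  7 ≐ 7.
Bind T := times(7,U); no other remaining equation mentions T.
Delete trivial equation 0 ≐ 0.
Delete trivial equation 7 ≐ 7.
Delete trivial equation b ≐ b.
Decompose times/2: branch(a,times(0,b),b) ≐ branch(a,U,b),  times(7,0) ≐ times(7,0).
Decompose branch/3: a ≐ a,  times(0,b) ≐ U,  b ≐ b.
Delete trivial equation a ≐ a.
Bind U := times(0,b); no other remaining equation mentions U. Substituting into the earlier binding gives T := times(7,times(0,b)).
Delete trivial equation b ≐ b.
Delete trivial equation times(7,0) ≐ times(7,0).
No equations remain and no clash or occurs-check failure arose, so a unifier exists.

YES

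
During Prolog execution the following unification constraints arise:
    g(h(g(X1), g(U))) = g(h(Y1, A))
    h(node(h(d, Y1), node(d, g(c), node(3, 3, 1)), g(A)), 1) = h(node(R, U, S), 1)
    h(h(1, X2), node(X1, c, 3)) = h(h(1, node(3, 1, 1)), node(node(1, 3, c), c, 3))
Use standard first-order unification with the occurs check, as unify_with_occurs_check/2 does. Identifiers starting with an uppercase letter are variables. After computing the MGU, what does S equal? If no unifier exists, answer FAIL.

g(g(node(d, g(c), node(3, 3, 1))))

Decompose g/1: h(g(X1), g(U)) = h(Y1, A).
Decompose h/2: g(X1) = Y1,  g(U) = A.
Bind Y1 := g(X1); substituting into the one remaining equation that mentions Y1 gives: h(node(h(d, g(X1)), node(d, g(c), node(3, 3, 1)), g(A)), 1) = h(node(R, U, S), 1).
Bind A := g(U); substituting into the one remaining equation that mentions A gives: h(node(h(d, g(X1)), node(d, g(c), node(3, 3, 1)), g(g(U))), 1) = h(node(R, U, S), 1).
Decompose h/2: node(h(d, g(X1)), node(d, g(c), node(3, 3, 1)), g(g(U))) = node(R, U, S),  1 = 1.
Decompose node/3: h(d, g(X1)) = R,  node(d, g(c), node(3, 3, 1)) = U,  g(g(U)) = S.
Bind R := h(d, g(X1)); no other remaining equation mentions R.
Bind U := node(d, g(c), node(3, 3, 1)); substituting into the one remaining equation that mentions U gives: g(g(node(d, g(c), node(3, 3, 1)))) = S. Substituting into the earlier binding gives A := g(node(d, g(c), node(3, 3, 1))).
Bind S := g(g(node(d, g(c), node(3, 3, 1)))); no other remaining equation mentions S.
Delete trivial equation 1 = 1.
Decompose h/2: h(1, X2) = h(1, node(3, 1, 1)),  node(X1, c, 3) = node(node(1, 3, c), c, 3).
Decompose h/2: 1 = 1,  X2 = node(3, 1, 1).
Delete trivial equation 1 = 1.
Bind X2 := node(3, 1, 1); no other remaining equation mentions X2.
Decompose node/3: X1 = node(1, 3, c),  c = c,  3 = 3.
Bind X1 := node(1, 3, c); no other remaining equation mentions X1. Substituting into the earlier bindings gives Y1 := g(node(1, 3, c)), R := h(d, g(node(1, 3, c))).
Delete trivial equation c = c.
Delete trivial equation 3 = 3.
MGU = { Y1 -> g(node(1, 3, c)), A -> g(node(d, g(c), node(3, 3, 1))), R -> h(d, g(node(1, 3, c))), U -> node(d, g(c), node(3, 3, 1)), S -> g(g(node(d, g(c), node(3, 3, 1)))), X2 -> node(3, 1, 1), X1 -> node(1, 3, c) }, so S -> g(g(node(d, g(c), node(3, 3, 1)))).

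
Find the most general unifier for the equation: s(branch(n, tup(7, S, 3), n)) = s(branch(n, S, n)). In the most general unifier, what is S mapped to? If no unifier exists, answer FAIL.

Decompose s/1: branch(n, tup(7, S, 3), n) = branch(n, S, n).
Decompose branch/3: n = n,  tup(7, S, 3) = S,  n = n.
Delete trivial equation n = n.
Occurs check fails: S occurs in tup(7, S, 3); the equation S = tup(7, S, 3) has no finite solution.

FAIL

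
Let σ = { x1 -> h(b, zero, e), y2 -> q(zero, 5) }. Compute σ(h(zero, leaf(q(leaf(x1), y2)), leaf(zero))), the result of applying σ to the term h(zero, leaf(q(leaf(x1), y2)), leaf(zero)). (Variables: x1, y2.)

Replace each occurrence of x1 with h(b, zero, e).
Replace each occurrence of y2 with q(zero, 5).
Result: h(zero, leaf(q(leaf(h(b, zero, e)), q(zero, 5))), leaf(zero)).

h(zero, leaf(q(leaf(h(b, zero, e)), q(zero, 5))), leaf(zero))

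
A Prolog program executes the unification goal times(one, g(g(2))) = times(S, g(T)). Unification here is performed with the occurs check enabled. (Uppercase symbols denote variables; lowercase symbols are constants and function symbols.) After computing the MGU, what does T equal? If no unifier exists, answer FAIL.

Decompose times/2: one = S,  g(g(2)) = g(T).
Bind S := one; no other remaining equation mentions S.
Decompose g/1: g(2) = T.
Bind T := g(2).
MGU = { S ↦ one, T ↦ g(2) }, so T ↦ g(2).

g(2)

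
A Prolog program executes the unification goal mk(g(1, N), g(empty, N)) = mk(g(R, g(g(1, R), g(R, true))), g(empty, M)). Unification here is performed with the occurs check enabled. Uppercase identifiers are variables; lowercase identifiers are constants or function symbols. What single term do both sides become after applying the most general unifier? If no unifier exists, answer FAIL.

Decompose mk/2: g(1, N) = g(R, g(g(1, R), g(R, true))),  g(empty, N) = g(empty, M).
Decompose g/2: 1 = R,  N = g(g(1, R), g(R, true)).
Bind R := 1; substituting into the one remaining equation that mentions R gives: N = g(g(1, 1), g(1, true)).
Bind N := g(g(1, 1), g(1, true)); substituting into the remaining equation gives: g(empty, g(g(1, 1), g(1, true))) = g(empty, M).
Decompose g/2: empty = empty,  g(g(1, 1), g(1, true)) = M.
Delete trivial equation empty = empty.
Bind M := g(g(1, 1), g(1, true)).
Applying the MGU to either side gives mk(g(1, g(g(1, 1), g(1, true))), g(empty, g(g(1, 1), g(1, true)))).

mk(g(1, g(g(1, 1), g(1, true))), g(empty, g(g(1, 1), g(1, true))))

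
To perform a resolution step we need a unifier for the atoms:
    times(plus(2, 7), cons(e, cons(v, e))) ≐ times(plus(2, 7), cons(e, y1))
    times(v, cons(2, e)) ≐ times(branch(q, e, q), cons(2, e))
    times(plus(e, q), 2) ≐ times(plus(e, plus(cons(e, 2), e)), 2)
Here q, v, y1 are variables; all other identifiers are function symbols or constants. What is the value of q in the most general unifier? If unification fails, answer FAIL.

plus(cons(e, 2), e)

Decompose times/2: plus(2, 7) ≐ plus(2, 7),  cons(e, cons(v, e)) ≐ cons(e, y1).
Delete trivial equation plus(2, 7) ≐ plus(2, 7).
Decompose cons/2: e ≐ e,  cons(v, e) ≐ y1.
Delete trivial equation e ≐ e.
Bind y1 := cons(v, e); no other remaining equation mentions y1.
Decompose times/2: v ≐ branch(q, e, q),  cons(2, e) ≐ cons(2, e).
Bind v := branch(q, e, q); no other remaining equation mentions v. Substituting into the earlier binding gives y1 := cons(branch(q, e, q), e).
Delete trivial equation cons(2, e) ≐ cons(2, e).
Decompose times/2: plus(e, q) ≐ plus(e, plus(cons(e, 2), e)),  2 ≐ 2.
Decompose plus/2: e ≐ e,  q ≐ plus(cons(e, 2), e).
Delete trivial equation e ≐ e.
Bind q := plus(cons(e, 2), e); no other remaining equation mentions q. Substituting into the earlier bindings gives y1 := cons(branch(plus(cons(e, 2), e), e, plus(cons(e, 2), e)), e), v := branch(plus(cons(e, 2), e), e, plus(cons(e, 2), e)).
Delete trivial equation 2 ≐ 2.
MGU = { y1 := cons(branch(plus(cons(e, 2), e), e, plus(cons(e, 2), e)), e), v := branch(plus(cons(e, 2), e), e, plus(cons(e, 2), e)), q := plus(cons(e, 2), e) }, so q := plus(cons(e, 2), e).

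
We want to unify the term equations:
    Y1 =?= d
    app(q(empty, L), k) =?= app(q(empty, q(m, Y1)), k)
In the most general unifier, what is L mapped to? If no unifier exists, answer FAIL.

q(m, d)

Bind Y1 := d; substituting into the remaining equation gives: app(q(empty, L), k) =?= app(q(empty, q(m, d)), k).
Decompose app/2: q(empty, L) =?= q(empty, q(m, d)),  k =?= k.
Decompose q/2: empty =?= empty,  L =?= q(m, d).
Delete trivial equation empty =?= empty.
Bind L := q(m, d); no other remaining equation mentions L.
Delete trivial equation k =?= k.
MGU = { Y1 := d, L := q(m, d) }, so L := q(m, d).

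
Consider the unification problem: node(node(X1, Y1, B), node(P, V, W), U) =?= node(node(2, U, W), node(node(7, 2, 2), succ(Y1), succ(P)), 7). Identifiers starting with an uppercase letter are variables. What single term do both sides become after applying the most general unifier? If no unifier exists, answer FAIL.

node(node(2, 7, succ(node(7, 2, 2))), node(node(7, 2, 2), succ(7), succ(node(7, 2, 2))), 7)

Decompose node/3: node(X1, Y1, B) =?= node(2, U, W),  node(P, V, W) =?= node(node(7, 2, 2), succ(Y1), succ(P)),  U =?= 7.
Decompose node/3: X1 =?= 2,  Y1 =?= U,  B =?= W.
Bind X1 := 2; no other remaining equation mentions X1.
Bind Y1 := U; substituting into the one remaining equation that mentions Y1 gives: node(P, V, W) =?= node(node(7, 2, 2), succ(U), succ(P)).
Bind B := W; no other remaining equation mentions B.
Decompose node/3: P =?= node(7, 2, 2),  V =?= succ(U),  W =?= succ(P).
Bind P := node(7, 2, 2); substituting into the one remaining equation that mentions P gives: W =?= succ(node(7, 2, 2)).
Bind V := succ(U); no other remaining equation mentions V.
Bind W := succ(node(7, 2, 2)); no other remaining equation mentions W. Substituting into the earlier binding gives B := succ(node(7, 2, 2)).
Bind U := 7. Substituting into the earlier bindings gives Y1 := 7, V := succ(7).
Applying the MGU to either side gives node(node(2, 7, succ(node(7, 2, 2))), node(node(7, 2, 2), succ(7), succ(node(7, 2, 2))), 7).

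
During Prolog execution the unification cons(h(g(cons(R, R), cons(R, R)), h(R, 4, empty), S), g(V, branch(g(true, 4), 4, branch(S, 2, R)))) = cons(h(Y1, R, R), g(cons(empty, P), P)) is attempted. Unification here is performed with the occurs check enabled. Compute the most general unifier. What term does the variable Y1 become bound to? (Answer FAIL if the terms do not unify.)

Decompose cons/2: h(g(cons(R, R), cons(R, R)), h(R, 4, empty), S) = h(Y1, R, R),  g(V, branch(g(true, 4), 4, branch(S, 2, R))) = g(cons(empty, P), P).
Decompose h/3: g(cons(R, R), cons(R, R)) = Y1,  h(R, 4, empty) = R,  S = R.
Bind Y1 := g(cons(R, R), cons(R, R)); no other remaining equation mentions Y1.
Occurs check fails: R occurs in h(R, 4, empty); the equation R = h(R, 4, empty) has no finite solution.

FAIL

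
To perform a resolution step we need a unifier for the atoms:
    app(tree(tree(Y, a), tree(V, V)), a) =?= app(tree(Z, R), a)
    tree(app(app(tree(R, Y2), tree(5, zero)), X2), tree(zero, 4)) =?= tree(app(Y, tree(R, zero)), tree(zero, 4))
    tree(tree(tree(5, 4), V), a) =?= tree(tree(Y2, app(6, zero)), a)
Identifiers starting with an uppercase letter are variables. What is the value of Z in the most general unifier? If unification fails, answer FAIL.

tree(app(tree(tree(app(6, zero), app(6, zero)), tree(5, 4)), tree(5, zero)), a)

Decompose app/2: tree(tree(Y, a), tree(V, V)) =?= tree(Z, R),  a =?= a.
Decompose tree/2: tree(Y, a) =?= Z,  tree(V, V) =?= R.
Bind Z := tree(Y, a); no other remaining equation mentions Z.
Bind R := tree(V, V); substituting into the one remaining equation that mentions R gives: tree(app(app(tree(tree(V, V), Y2), tree(5, zero)), X2), tree(zero, 4)) =?= tree(app(Y, tree(tree(V, V), zero)), tree(zero, 4)).
Delete trivial equation a =?= a.
Decompose tree/2: app(app(tree(tree(V, V), Y2), tree(5, zero)), X2) =?= app(Y, tree(tree(V, V), zero)),  tree(zero, 4) =?= tree(zero, 4).
Decompose app/2: app(tree(tree(V, V), Y2), tree(5, zero)) =?= Y,  X2 =?= tree(tree(V, V), zero).
Bind Y := app(tree(tree(V, V), Y2), tree(5, zero)); no other remaining equation mentions Y. Substituting into the earlier binding gives Z := tree(app(tree(tree(V, V), Y2), tree(5, zero)), a).
Bind X2 := tree(tree(V, V), zero); no other remaining equation mentions X2.
Delete trivial equation tree(zero, 4) =?= tree(zero, 4).
Decompose tree/2: tree(tree(5, 4), V) =?= tree(Y2, app(6, zero)),  a =?= a.
Decompose tree/2: tree(5, 4) =?= Y2,  V =?= app(6, zero).
Bind Y2 := tree(5, 4); no other remaining equation mentions Y2. Substituting into the earlier bindings gives Z := tree(app(tree(tree(V, V), tree(5, 4)), tree(5, zero)), a), Y := app(tree(tree(V, V), tree(5, 4)), tree(5, zero)).
Bind V := app(6, zero); no other remaining equation mentions V. Substituting into the earlier bindings gives Z := tree(app(tree(tree(app(6, zero), app(6, zero)), tree(5, 4)), tree(5, zero)), a), R := tree(app(6, zero), app(6, zero)), Y := app(tree(tree(app(6, zero), app(6, zero)), tree(5, 4)), tree(5, zero)), X2 := tree(tree(app(6, zero), app(6, zero)), zero).
Delete trivial equation a =?= a.
MGU = { Z -> tree(app(tree(tree(app(6, zero), app(6, zero)), tree(5, 4)), tree(5, zero)), a), R -> tree(app(6, zero), app(6, zero)), Y -> app(tree(tree(app(6, zero), app(6, zero)), tree(5, 4)), tree(5, zero)), X2 -> tree(tree(app(6, zero), app(6, zero)), zero), Y2 -> tree(5, 4), V -> app(6, zero) }, so Z -> tree(app(tree(tree(app(6, zero), app(6, zero)), tree(5, 4)), tree(5, zero)), a).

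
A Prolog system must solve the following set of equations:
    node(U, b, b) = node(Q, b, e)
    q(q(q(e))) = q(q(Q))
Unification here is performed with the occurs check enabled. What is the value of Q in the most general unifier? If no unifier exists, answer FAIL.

FAIL

Decompose node/3: U = Q,  b = b,  b = e.
Bind U := Q; no other remaining equation mentions U.
Delete trivial equation b = b.
Clash: constants b and e differ; no unifier exists.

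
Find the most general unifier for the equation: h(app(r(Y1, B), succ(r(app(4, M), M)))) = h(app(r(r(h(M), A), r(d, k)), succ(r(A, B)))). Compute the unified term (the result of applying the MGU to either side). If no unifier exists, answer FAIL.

Decompose h/1: app(r(Y1, B), succ(r(app(4, M), M))) = app(r(r(h(M), A), r(d, k)), succ(r(A, B))).
Decompose app/2: r(Y1, B) = r(r(h(M), A), r(d, k)),  succ(r(app(4, M), M)) = succ(r(A, B)).
Decompose r/2: Y1 = r(h(M), A),  B = r(d, k).
Bind Y1 := r(h(M), A); no other remaining equation mentions Y1.
Bind B := r(d, k); substituting into the remaining equation gives: succ(r(app(4, M), M)) = succ(r(A, r(d, k))).
Decompose succ/1: r(app(4, M), M) = r(A, r(d, k)).
Decompose r/2: app(4, M) = A,  M = r(d, k).
Bind A := app(4, M); no other remaining equation mentions A. Substituting into the earlier binding gives Y1 := r(h(M), app(4, M)).
Bind M := r(d, k). Substituting into the earlier bindings gives Y1 := r(h(r(d, k)), app(4, r(d, k))), A := app(4, r(d, k)).
Applying the MGU to either side gives h(app(r(r(h(r(d, k)), app(4, r(d, k))), r(d, k)), succ(r(app(4, r(d, k)), r(d, k))))).

h(app(r(r(h(r(d, k)), app(4, r(d, k))), r(d, k)), succ(r(app(4, r(d, k)), r(d, k)))))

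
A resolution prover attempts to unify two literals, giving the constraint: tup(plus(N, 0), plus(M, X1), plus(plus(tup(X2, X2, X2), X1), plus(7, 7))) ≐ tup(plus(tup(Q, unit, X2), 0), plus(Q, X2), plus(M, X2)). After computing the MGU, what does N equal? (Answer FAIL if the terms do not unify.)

tup(plus(tup(plus(7, 7), plus(7, 7), plus(7, 7)), plus(7, 7)), unit, plus(7, 7))

Decompose tup/3: plus(N, 0) ≐ plus(tup(Q, unit, X2), 0),  plus(M, X1) ≐ plus(Q, X2),  plus(plus(tup(X2, X2, X2), X1), plus(7, 7)) ≐ plus(M, X2).
Decompose plus/2: N ≐ tup(Q, unit, X2),  0 ≐ 0.
Bind N := tup(Q, unit, X2); no other remaining equation mentions N.
Delete trivial equation 0 ≐ 0.
Decompose plus/2: M ≐ Q,  X1 ≐ X2.
Bind M := Q; substituting into the one remaining equation that mentions M gives: plus(plus(tup(X2, X2, X2), X1), plus(7, 7)) ≐ plus(Q, X2).
Bind X1 := X2; substituting into the remaining equation gives: plus(plus(tup(X2, X2, X2), X2), plus(7, 7)) ≐ plus(Q, X2).
Decompose plus/2: plus(tup(X2, X2, X2), X2) ≐ Q,  plus(7, 7) ≐ X2.
Bind Q := plus(tup(X2, X2, X2), X2); no other remaining equation mentions Q. Substituting into the earlier bindings gives N := tup(plus(tup(X2, X2, X2), X2), unit, X2), M := plus(tup(X2, X2, X2), X2).
Bind X2 := plus(7, 7). Substituting into the earlier bindings gives N := tup(plus(tup(plus(7, 7), plus(7, 7), plus(7, 7)), plus(7, 7)), unit, plus(7, 7)), M := plus(tup(plus(7, 7), plus(7, 7), plus(7, 7)), plus(7, 7)), X1 := plus(7, 7), Q := plus(tup(plus(7, 7), plus(7, 7), plus(7, 7)), plus(7, 7)).
MGU = { N -> tup(plus(tup(plus(7, 7), plus(7, 7), plus(7, 7)), plus(7, 7)), unit, plus(7, 7)), M -> plus(tup(plus(7, 7), plus(7, 7), plus(7, 7)), plus(7, 7)), X1 -> plus(7, 7), Q -> plus(tup(plus(7, 7), plus(7, 7), plus(7, 7)), plus(7, 7)), X2 -> plus(7, 7) }, so N -> tup(plus(tup(plus(7, 7), plus(7, 7), plus(7, 7)), plus(7, 7)), unit, plus(7, 7)).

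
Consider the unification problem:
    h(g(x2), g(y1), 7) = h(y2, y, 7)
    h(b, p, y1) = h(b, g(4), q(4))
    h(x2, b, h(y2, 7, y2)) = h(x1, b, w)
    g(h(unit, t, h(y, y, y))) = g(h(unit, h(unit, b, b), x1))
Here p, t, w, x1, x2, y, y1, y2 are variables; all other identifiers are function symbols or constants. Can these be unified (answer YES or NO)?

YES

Decompose h/3: g(x2) = y2,  g(y1) = y,  7 = 7.
Bind y2 := g(x2); substituting into the one remaining equation that mentions y2 gives: h(x2, b, h(g(x2), 7, g(x2))) = h(x1, b, w).
Bind y := g(y1); substituting into the one remaining equation that mentions y gives: g(h(unit, t, h(g(y1), g(y1), g(y1)))) = g(h(unit, h(unit, b, b), x1)).
Delete trivial equation 7 = 7.
Decompose h/3: b = b,  p = g(4),  y1 = q(4).
Delete trivial equation b = b.
Bind p := g(4); no other remaining equation mentions p.
Bind y1 := q(4); substituting into the one remaining equation that mentions y1 gives: g(h(unit, t, h(g(q(4)), g(q(4)), g(q(4))))) = g(h(unit, h(unit, b, b), x1)). Substituting into the earlier binding gives y := g(q(4)).
Decompose h/3: x2 = x1,  b = b,  h(g(x2), 7, g(x2)) = w.
Bind x2 := x1; substituting into the one remaining equation that mentions x2 gives: h(g(x1), 7, g(x1)) = w. Substituting into the earlier binding gives y2 := g(x1).
Delete trivial equation b = b.
Bind w := h(g(x1), 7, g(x1)); no other remaining equation mentions w.
Decompose g/1: h(unit, t, h(g(q(4)), g(q(4)), g(q(4)))) = h(unit, h(unit, b, b), x1).
Decompose h/3: unit = unit,  t = h(unit, b, b),  h(g(q(4)), g(q(4)), g(q(4))) = x1.
Delete trivial equation unit = unit.
Bind t := h(unit, b, b); no other remaining equation mentions t.
Bind x1 := h(g(q(4)), g(q(4)), g(q(4))). Substituting into the earlier bindings gives y2 := g(h(g(q(4)), g(q(4)), g(q(4)))), x2 := h(g(q(4)), g(q(4)), g(q(4))), w := h(g(h(g(q(4)), g(q(4)), g(q(4)))), 7, g(h(g(q(4)), g(q(4)), g(q(4))))).
No equations remain and no clash or occurs-check failure arose, so a unifier exists.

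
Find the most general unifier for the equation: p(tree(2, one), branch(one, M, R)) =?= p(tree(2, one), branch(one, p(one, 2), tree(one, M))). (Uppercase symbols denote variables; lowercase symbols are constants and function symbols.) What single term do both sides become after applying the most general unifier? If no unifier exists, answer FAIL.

p(tree(2, one), branch(one, p(one, 2), tree(one, p(one, 2))))

Decompose p/2: tree(2, one) =?= tree(2, one),  branch(one, M, R) =?= branch(one, p(one, 2), tree(one, M)).
Delete trivial equation tree(2, one) =?= tree(2, one).
Decompose branch/3: one =?= one,  M =?= p(one, 2),  R =?= tree(one, M).
Delete trivial equation one =?= one.
Bind M := p(one, 2); substituting into the remaining equation gives: R =?= tree(one, p(one, 2)).
Bind R := tree(one, p(one, 2)).
Applying the MGU to either side gives p(tree(2, one), branch(one, p(one, 2), tree(one, p(one, 2)))).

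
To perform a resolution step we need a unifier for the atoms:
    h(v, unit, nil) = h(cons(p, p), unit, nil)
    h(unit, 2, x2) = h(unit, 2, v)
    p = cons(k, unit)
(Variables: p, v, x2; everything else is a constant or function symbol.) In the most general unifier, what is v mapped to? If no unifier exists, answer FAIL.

cons(cons(k, unit), cons(k, unit))

Decompose h/3: v = cons(p, p),  unit = unit,  nil = nil.
Bind v := cons(p, p); substituting into the one remaining equation that mentions v gives: h(unit, 2, x2) = h(unit, 2, cons(p, p)).
Delete trivial equation unit = unit.
Delete trivial equation nil = nil.
Decompose h/3: unit = unit,  2 = 2,  x2 = cons(p, p).
Delete trivial equation unit = unit.
Delete trivial equation 2 = 2.
Bind x2 := cons(p, p); no other remaining equation mentions x2.
Bind p := cons(k, unit). Substituting into the earlier bindings gives v := cons(cons(k, unit), cons(k, unit)), x2 := cons(cons(k, unit), cons(k, unit)).
MGU = { v := cons(cons(k, unit), cons(k, unit)), x2 := cons(cons(k, unit), cons(k, unit)), p := cons(k, unit) }, so v := cons(cons(k, unit), cons(k, unit)).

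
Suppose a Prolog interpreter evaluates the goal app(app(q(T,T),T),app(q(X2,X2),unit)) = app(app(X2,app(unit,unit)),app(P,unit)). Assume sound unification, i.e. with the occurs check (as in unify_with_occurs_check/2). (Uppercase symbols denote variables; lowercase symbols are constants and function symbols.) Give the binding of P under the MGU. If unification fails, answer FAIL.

q(q(app(unit,unit),app(unit,unit)),q(app(unit,unit),app(unit,unit)))

Decompose app/2: app(q(T,T),T) = app(X2,app(unit,unit)),  app(q(X2,X2),unit) = app(P,unit).
Decompose app/2: q(T,T) = X2,  T = app(unit,unit).
Bind X2 := q(T,T); substituting into the one remaining equation that mentions X2 gives: app(q(q(T,T),q(T,T)),unit) = app(P,unit).
Bind T := app(unit,unit); substituting into the remaining equation gives: app(q(q(app(unit,unit),app(unit,unit)),q(app(unit,unit),app(unit,unit))),unit) = app(P,unit). Substituting into the earlier binding gives X2 := q(app(unit,unit),app(unit,unit)).
Decompose app/2: q(q(app(unit,unit),app(unit,unit)),q(app(unit,unit),app(unit,unit))) = P,  unit = unit.
Bind P := q(q(app(unit,unit),app(unit,unit)),q(app(unit,unit),app(unit,unit))); no other remaining equation mentions P.
Delete trivial equation unit = unit.
MGU = { X2 ↦ q(app(unit,unit),app(unit,unit)), T ↦ app(unit,unit), P ↦ q(q(app(unit,unit),app(unit,unit)),q(app(unit,unit),app(unit,unit))) }, so P ↦ q(q(app(unit,unit),app(unit,unit)),q(app(unit,unit),app(unit,unit))).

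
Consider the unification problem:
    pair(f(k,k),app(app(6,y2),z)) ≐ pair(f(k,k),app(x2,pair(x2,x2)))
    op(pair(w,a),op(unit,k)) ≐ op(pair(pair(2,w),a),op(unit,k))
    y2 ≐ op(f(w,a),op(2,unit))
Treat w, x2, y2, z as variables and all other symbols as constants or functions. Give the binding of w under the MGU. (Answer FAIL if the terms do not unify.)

FAIL

Decompose pair/2: f(k,k) ≐ f(k,k),  app(app(6,y2),z) ≐ app(x2,pair(x2,x2)).
Delete trivial equation f(k,k) ≐ f(k,k).
Decompose app/2: app(6,y2) ≐ x2,  z ≐ pair(x2,x2).
Bind x2 := app(6,y2); substituting into the one remaining equation that mentions x2 gives: z ≐ pair(app(6,y2),app(6,y2)).
Bind z := pair(app(6,y2),app(6,y2)); no other remaining equation mentions z.
Decompose op/2: pair(w,a) ≐ pair(pair(2,w),a),  op(unit,k) ≐ op(unit,k).
Decompose pair/2: w ≐ pair(2,w),  a ≐ a.
Occurs check fails: w occurs in pair(2,w); the equation w ≐ pair(2,w) has no finite solution.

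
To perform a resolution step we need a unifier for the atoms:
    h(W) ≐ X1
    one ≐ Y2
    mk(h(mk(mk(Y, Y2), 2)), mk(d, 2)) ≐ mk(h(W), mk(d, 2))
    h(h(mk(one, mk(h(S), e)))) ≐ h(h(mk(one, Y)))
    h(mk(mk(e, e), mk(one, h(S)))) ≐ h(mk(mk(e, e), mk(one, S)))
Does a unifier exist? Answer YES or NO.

Bind X1 := h(W); no other remaining equation mentions X1.
Bind Y2 := one; substituting into the one remaining equation that mentions Y2 gives: mk(h(mk(mk(Y, one), 2)), mk(d, 2)) ≐ mk(h(W), mk(d, 2)).
Decompose mk/2: h(mk(mk(Y, one), 2)) ≐ h(W),  mk(d, 2) ≐ mk(d, 2).
Decompose h/1: mk(mk(Y, one), 2) ≐ W.
Bind W := mk(mk(Y, one), 2); no other remaining equation mentions W. Substituting into the earlier binding gives X1 := h(mk(mk(Y, one), 2)).
Delete trivial equation mk(d, 2) ≐ mk(d, 2).
Decompose h/1: h(mk(one, mk(h(S), e))) ≐ h(mk(one, Y)).
Decompose h/1: mk(one, mk(h(S), e)) ≐ mk(one, Y).
Decompose mk/2: one ≐ one,  mk(h(S), e) ≐ Y.
Delete trivial equation one ≐ one.
Bind Y := mk(h(S), e); no other remaining equation mentions Y. Substituting into the earlier bindings gives X1 := h(mk(mk(mk(h(S), e), one), 2)), W := mk(mk(mk(h(S), e), one), 2).
Decompose h/1: mk(mk(e, e), mk(one, h(S))) ≐ mk(mk(e, e), mk(one, S)).
Decompose mk/2: mk(e, e) ≐ mk(e, e),  mk(one, h(S)) ≐ mk(one, S).
Delete trivial equation mk(e, e) ≐ mk(e, e).
Decompose mk/2: one ≐ one,  h(S) ≐ S.
Delete trivial equation one ≐ one.
Occurs check fails: S occurs in h(S); the equation S ≐ h(S) has no finite solution.

NO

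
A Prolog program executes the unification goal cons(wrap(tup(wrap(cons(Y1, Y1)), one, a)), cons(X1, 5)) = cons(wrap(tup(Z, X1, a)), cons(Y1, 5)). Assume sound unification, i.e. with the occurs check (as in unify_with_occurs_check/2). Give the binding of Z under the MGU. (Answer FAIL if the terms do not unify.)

wrap(cons(one, one))

Decompose cons/2: wrap(tup(wrap(cons(Y1, Y1)), one, a)) = wrap(tup(Z, X1, a)),  cons(X1, 5) = cons(Y1, 5).
Decompose wrap/1: tup(wrap(cons(Y1, Y1)), one, a) = tup(Z, X1, a).
Decompose tup/3: wrap(cons(Y1, Y1)) = Z,  one = X1,  a = a.
Bind Z := wrap(cons(Y1, Y1)); no other remaining equation mentions Z.
Bind X1 := one; substituting into the one remaining equation that mentions X1 gives: cons(one, 5) = cons(Y1, 5).
Delete trivial equation a = a.
Decompose cons/2: one = Y1,  5 = 5.
Bind Y1 := one; no other remaining equation mentions Y1. Substituting into the earlier binding gives Z := wrap(cons(one, one)).
Delete trivial equation 5 = 5.
MGU = { Z = wrap(cons(one, one)), X1 = one, Y1 = one }, so Z = wrap(cons(one, one)).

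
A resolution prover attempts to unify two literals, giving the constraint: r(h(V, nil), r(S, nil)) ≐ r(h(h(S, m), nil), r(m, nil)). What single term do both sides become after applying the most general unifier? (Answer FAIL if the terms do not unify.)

r(h(h(m, m), nil), r(m, nil))

Decompose r/2: h(V, nil) ≐ h(h(S, m), nil),  r(S, nil) ≐ r(m, nil).
Decompose h/2: V ≐ h(S, m),  nil ≐ nil.
Bind V := h(S, m); no other remaining equation mentions V.
Delete trivial equation nil ≐ nil.
Decompose r/2: S ≐ m,  nil ≐ nil.
Bind S := m; no other remaining equation mentions S. Substituting into the earlier binding gives V := h(m, m).
Delete trivial equation nil ≐ nil.
Applying the MGU to either side gives r(h(h(m, m), nil), r(m, nil)).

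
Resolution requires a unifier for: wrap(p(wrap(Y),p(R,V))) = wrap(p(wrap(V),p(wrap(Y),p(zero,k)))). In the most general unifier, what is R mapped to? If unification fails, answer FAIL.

wrap(p(zero,k))

Decompose wrap/1: p(wrap(Y),p(R,V)) = p(wrap(V),p(wrap(Y),p(zero,k))).
Decompose p/2: wrap(Y) = wrap(V),  p(R,V) = p(wrap(Y),p(zero,k)).
Decompose wrap/1: Y = V.
Bind Y := V; substituting into the remaining equation gives: p(R,V) = p(wrap(V),p(zero,k)).
Decompose p/2: R = wrap(V),  V = p(zero,k).
Bind R := wrap(V); no other remaining equation mentions R.
Bind V := p(zero,k). Substituting into the earlier bindings gives Y := p(zero,k), R := wrap(p(zero,k)).
MGU = { Y -> p(zero,k), R -> wrap(p(zero,k)), V -> p(zero,k) }, so R -> wrap(p(zero,k)).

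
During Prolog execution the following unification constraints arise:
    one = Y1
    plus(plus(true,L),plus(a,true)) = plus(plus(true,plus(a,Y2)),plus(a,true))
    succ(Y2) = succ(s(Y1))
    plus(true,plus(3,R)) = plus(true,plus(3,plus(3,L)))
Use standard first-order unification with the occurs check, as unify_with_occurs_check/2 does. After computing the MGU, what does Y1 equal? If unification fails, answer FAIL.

Bind Y1 := one; substituting into the one remaining equation that mentions Y1 gives: succ(Y2) = succ(s(one)).
Decompose plus/2: plus(true,L) = plus(true,plus(a,Y2)),  plus(a,true) = plus(a,true).
Decompose plus/2: true = true,  L = plus(a,Y2).
Delete trivial equation true = true.
Bind L := plus(a,Y2); substituting into the one remaining equation that mentions L gives: plus(true,plus(3,R)) = plus(true,plus(3,plus(3,plus(a,Y2)))).
Delete trivial equation plus(a,true) = plus(a,true).
Decompose succ/1: Y2 = s(one).
Bind Y2 := s(one); substituting into the remaining equation gives: plus(true,plus(3,R)) = plus(true,plus(3,plus(3,plus(a,s(one))))). Substituting into the earlier binding gives L := plus(a,s(one)).
Decompose plus/2: true = true,  plus(3,R) = plus(3,plus(3,plus(a,s(one)))).
Delete trivial equation true = true.
Decompose plus/2: 3 = 3,  R = plus(3,plus(a,s(one))).
Delete trivial equation 3 = 3.
Bind R := plus(3,plus(a,s(one))).
MGU = { Y1 = one, L = plus(a,s(one)), Y2 = s(one), R = plus(3,plus(a,s(one))) }, so Y1 = one.

one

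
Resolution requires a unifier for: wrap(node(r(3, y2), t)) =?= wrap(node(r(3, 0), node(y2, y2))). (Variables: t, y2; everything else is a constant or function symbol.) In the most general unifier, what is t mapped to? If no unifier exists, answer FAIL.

Decompose wrap/1: node(r(3, y2), t) =?= node(r(3, 0), node(y2, y2)).
Decompose node/2: r(3, y2) =?= r(3, 0),  t =?= node(y2, y2).
Decompose r/2: 3 =?= 3,  y2 =?= 0.
Delete trivial equation 3 =?= 3.
Bind y2 := 0; substituting into the remaining equation gives: t =?= node(0, 0).
Bind t := node(0, 0).
MGU = { y2 := 0, t := node(0, 0) }, so t := node(0, 0).

node(0, 0)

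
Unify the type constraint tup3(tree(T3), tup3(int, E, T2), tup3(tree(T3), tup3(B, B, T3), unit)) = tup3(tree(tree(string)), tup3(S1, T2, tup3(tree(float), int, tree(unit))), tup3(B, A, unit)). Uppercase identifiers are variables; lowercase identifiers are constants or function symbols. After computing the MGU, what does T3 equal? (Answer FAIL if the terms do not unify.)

Decompose tup3/3: tree(T3) = tree(tree(string)),  tup3(int, E, T2) = tup3(S1, T2, tup3(tree(float), int, tree(unit))),  tup3(tree(T3), tup3(B, B, T3), unit) = tup3(B, A, unit).
Decompose tree/1: T3 = tree(string).
Bind T3 := tree(string); substituting into the one remaining equation that mentions T3 gives: tup3(tree(tree(string)), tup3(B, B, tree(string)), unit) = tup3(B, A, unit).
Decompose tup3/3: int = S1,  E = T2,  T2 = tup3(tree(float), int, tree(unit)).
Bind S1 := int; no other remaining equation mentions S1.
Bind E := T2; no other remaining equation mentions E.
Bind T2 := tup3(tree(float), int, tree(unit)); no other remaining equation mentions T2. Substituting into the earlier binding gives E := tup3(tree(float), int, tree(unit)).
Decompose tup3/3: tree(tree(string)) = B,  tup3(B, B, tree(string)) = A,  unit = unit.
Bind B := tree(tree(string)); substituting into the one remaining equation that mentions B gives: tup3(tree(tree(string)), tree(tree(string)), tree(string)) = A.
Bind A := tup3(tree(tree(string)), tree(tree(string)), tree(string)); no other remaining equation mentions A.
Delete trivial equation unit = unit.
MGU = { T3 := tree(string), S1 := int, E := tup3(tree(float), int, tree(unit)), T2 := tup3(tree(float), int, tree(unit)), B := tree(tree(string)), A := tup3(tree(tree(string)), tree(tree(string)), tree(string)) }, so T3 := tree(string).

tree(string)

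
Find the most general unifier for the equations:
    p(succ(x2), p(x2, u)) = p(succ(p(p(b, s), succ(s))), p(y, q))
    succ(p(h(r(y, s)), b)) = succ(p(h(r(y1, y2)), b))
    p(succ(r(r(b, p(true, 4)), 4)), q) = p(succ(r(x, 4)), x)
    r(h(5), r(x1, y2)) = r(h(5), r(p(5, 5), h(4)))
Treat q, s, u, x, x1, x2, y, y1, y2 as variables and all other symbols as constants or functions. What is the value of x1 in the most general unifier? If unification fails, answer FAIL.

Decompose p/2: succ(x2) = succ(p(p(b, s), succ(s))),  p(x2, u) = p(y, q).
Decompose succ/1: x2 = p(p(b, s), succ(s)).
Bind x2 := p(p(b, s), succ(s)); substituting into the one remaining equation that mentions x2 gives: p(p(p(b, s), succ(s)), u) = p(y, q).
Decompose p/2: p(p(b, s), succ(s)) = y,  u = q.
Bind y := p(p(b, s), succ(s)); substituting into the one remaining equation that mentions y gives: succ(p(h(r(p(p(b, s), succ(s)), s)), b)) = succ(p(h(r(y1, y2)), b)).
Bind u := q; no other remaining equation mentions u.
Decompose succ/1: p(h(r(p(p(b, s), succ(s)), s)), b) = p(h(r(y1, y2)), b).
Decompose p/2: h(r(p(p(b, s), succ(s)), s)) = h(r(y1, y2)),  b = b.
Decompose h/1: r(p(p(b, s), succ(s)), s) = r(y1, y2).
Decompose r/2: p(p(b, s), succ(s)) = y1,  s = y2.
Bind y1 := p(p(b, s), succ(s)); no other remaining equation mentions y1.
Bind s := y2; no other remaining equation mentions s. Substituting into the earlier bindings gives x2 := p(p(b, y2), succ(y2)), y := p(p(b, y2), succ(y2)), y1 := p(p(b, y2), succ(y2)).
Delete trivial equation b = b.
Decompose p/2: succ(r(r(b, p(true, 4)), 4)) = succ(r(x, 4)),  q = x.
Decompose succ/1: r(r(b, p(true, 4)), 4) = r(x, 4).
Decompose r/2: r(b, p(true, 4)) = x,  4 = 4.
Bind x := r(b, p(true, 4)); substituting into the one remaining equation that mentions x gives: q = r(b, p(true, 4)).
Delete trivial equation 4 = 4.
Bind q := r(b, p(true, 4)); no other remaining equation mentions q. Substituting into the earlier binding gives u := r(b, p(true, 4)).
Decompose r/2: h(5) = h(5),  r(x1, y2) = r(p(5, 5), h(4)).
Delete trivial equation h(5) = h(5).
Decompose r/2: x1 = p(5, 5),  y2 = h(4).
Bind x1 := p(5, 5); no other remaining equation mentions x1.
Bind y2 := h(4). Substituting into the earlier bindings gives x2 := p(p(b, h(4)), succ(h(4))), y := p(p(b, h(4)), succ(h(4))), y1 := p(p(b, h(4)), succ(h(4))), s := h(4).
MGU = { x2 ↦ p(p(b, h(4)), succ(h(4))), y ↦ p(p(b, h(4)), succ(h(4))), u ↦ r(b, p(true, 4)), y1 ↦ p(p(b, h(4)), succ(h(4))), s ↦ h(4), x ↦ r(b, p(true, 4)), q ↦ r(b, p(true, 4)), x1 ↦ p(5, 5), y2 ↦ h(4) }, so x1 ↦ p(5, 5).

p(5, 5)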